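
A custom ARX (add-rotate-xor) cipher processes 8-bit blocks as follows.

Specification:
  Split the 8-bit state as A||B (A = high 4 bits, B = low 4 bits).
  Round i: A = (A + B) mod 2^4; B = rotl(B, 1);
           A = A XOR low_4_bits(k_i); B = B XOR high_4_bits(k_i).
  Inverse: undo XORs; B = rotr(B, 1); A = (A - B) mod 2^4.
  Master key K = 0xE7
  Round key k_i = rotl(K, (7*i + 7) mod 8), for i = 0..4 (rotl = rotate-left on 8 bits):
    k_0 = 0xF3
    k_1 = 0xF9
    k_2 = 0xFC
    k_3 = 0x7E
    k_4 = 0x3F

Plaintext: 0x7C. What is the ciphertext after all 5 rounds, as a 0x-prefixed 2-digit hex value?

s_0 = plaintext = 0x7C
s_1 = Round(s_0, k_0) = 0x06
s_2 = Round(s_1, k_1) = 0xF3
s_3 = Round(s_2, k_2) = 0xE9
s_4 = Round(s_3, k_3) = 0x94
s_5 = Round(s_4, k_4) = 0x2B

0x2B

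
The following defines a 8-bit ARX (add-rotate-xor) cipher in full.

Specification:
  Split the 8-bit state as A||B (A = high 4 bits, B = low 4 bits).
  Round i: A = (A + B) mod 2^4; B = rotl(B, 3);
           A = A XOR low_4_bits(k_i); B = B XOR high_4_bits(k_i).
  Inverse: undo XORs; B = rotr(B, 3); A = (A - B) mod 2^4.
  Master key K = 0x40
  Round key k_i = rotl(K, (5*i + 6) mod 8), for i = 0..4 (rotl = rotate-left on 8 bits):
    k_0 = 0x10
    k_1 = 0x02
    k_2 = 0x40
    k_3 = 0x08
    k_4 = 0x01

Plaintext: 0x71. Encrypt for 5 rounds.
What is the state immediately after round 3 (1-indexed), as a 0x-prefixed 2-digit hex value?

0xF2

s_0 = plaintext = 0x71
s_1 = Round(s_0, k_0) = 0x89
s_2 = Round(s_1, k_1) = 0x3C
s_3 = Round(s_2, k_2) = 0xF2
s_4 = Round(s_3, k_3) = 0x91
s_5 = Round(s_4, k_4) = 0xB8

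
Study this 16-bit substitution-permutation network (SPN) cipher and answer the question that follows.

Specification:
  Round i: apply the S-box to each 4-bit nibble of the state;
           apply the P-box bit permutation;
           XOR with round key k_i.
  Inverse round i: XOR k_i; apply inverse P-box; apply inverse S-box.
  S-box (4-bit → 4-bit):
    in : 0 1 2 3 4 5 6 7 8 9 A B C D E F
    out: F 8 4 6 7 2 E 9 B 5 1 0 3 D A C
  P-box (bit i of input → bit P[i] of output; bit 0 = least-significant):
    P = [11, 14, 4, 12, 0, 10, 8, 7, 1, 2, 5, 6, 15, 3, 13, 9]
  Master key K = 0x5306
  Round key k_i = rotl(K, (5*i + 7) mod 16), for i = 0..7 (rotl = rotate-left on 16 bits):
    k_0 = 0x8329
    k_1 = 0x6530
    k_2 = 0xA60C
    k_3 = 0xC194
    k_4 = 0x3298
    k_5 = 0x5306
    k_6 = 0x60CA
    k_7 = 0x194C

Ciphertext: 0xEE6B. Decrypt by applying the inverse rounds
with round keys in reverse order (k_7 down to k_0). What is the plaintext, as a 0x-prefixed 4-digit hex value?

s_0 = ciphertext = 0xEE6B
s_1 = InvRound(s_0, k_7) = 0xD44E
s_2 = InvRound(s_1, k_6) = 0x95E1
s_3 = InvRound(s_2, k_5) = 0x7085
s_4 = InvRound(s_3, k_4) = 0xE5A3
s_5 = InvRound(s_4, k_3) = 0x24C2
s_6 = InvRound(s_5, k_2) = 0x881B
s_7 = InvRound(s_6, k_1) = 0x494C
s_8 = InvRound(s_7, k_0) = 0x76AC

0x76AC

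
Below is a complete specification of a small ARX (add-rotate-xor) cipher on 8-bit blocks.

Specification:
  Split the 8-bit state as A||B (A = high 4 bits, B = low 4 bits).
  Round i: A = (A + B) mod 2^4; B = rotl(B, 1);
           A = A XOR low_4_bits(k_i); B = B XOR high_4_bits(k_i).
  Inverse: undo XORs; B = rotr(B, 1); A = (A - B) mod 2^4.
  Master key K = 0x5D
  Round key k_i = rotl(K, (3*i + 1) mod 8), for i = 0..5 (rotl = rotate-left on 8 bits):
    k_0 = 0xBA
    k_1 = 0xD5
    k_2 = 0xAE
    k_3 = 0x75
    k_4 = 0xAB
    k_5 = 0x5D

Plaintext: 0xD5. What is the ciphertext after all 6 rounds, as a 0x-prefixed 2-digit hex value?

s_0 = plaintext = 0xD5
s_1 = Round(s_0, k_0) = 0x81
s_2 = Round(s_1, k_1) = 0xCF
s_3 = Round(s_2, k_2) = 0x55
s_4 = Round(s_3, k_3) = 0xFD
s_5 = Round(s_4, k_4) = 0x71
s_6 = Round(s_5, k_5) = 0x57

0x57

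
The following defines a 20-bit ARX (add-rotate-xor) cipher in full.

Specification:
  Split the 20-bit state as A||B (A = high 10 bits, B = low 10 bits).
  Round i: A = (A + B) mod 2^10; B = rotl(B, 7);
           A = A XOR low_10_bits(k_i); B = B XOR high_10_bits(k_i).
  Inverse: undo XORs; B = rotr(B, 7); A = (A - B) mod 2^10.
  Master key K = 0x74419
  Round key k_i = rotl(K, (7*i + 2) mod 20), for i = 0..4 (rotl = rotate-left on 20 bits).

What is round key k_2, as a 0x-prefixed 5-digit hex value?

0x97441

K = 0x74419
k_0 = rotl(K, (7*0+2) mod 20) = rotl(K, 2) = 0xD1065
k_1 = rotl(K, (7*1+2) mod 20) = rotl(K, 9) = 0x832E8
k_2 = rotl(K, (7*2+2) mod 20) = rotl(K, 16) = 0x97441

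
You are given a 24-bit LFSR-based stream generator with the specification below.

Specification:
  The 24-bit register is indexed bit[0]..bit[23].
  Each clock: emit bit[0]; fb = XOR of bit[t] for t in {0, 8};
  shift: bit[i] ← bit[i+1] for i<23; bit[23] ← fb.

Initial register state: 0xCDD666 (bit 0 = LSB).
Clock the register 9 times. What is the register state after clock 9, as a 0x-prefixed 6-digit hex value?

reg_0 = 0xCDD666
clock 1: out=0, reg = 0x66EB33
clock 2: out=1, reg = 0x337599
clock 3: out=1, reg = 0x19BACC
clock 4: out=0, reg = 0x0CDD66
clock 5: out=0, reg = 0x866EB3
clock 6: out=1, reg = 0xC33759
clock 7: out=1, reg = 0x619BAC
clock 8: out=0, reg = 0xB0CDD6
clock 9: out=0, reg = 0xD866EB

0xD866EB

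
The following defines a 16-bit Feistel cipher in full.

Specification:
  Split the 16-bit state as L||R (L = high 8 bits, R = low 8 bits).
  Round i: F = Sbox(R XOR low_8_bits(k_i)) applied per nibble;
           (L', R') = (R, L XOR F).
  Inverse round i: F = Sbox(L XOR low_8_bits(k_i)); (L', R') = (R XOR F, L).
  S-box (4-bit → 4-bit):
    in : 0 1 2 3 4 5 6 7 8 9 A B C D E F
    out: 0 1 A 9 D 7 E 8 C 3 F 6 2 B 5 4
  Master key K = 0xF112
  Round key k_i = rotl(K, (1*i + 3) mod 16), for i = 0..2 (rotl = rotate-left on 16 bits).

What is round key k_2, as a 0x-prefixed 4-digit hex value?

K = 0xF112
k_0 = rotl(K, (1*0+3) mod 16) = rotl(K, 3) = 0x8897
k_1 = rotl(K, (1*1+3) mod 16) = rotl(K, 4) = 0x112F
k_2 = rotl(K, (1*2+3) mod 16) = rotl(K, 5) = 0x225E

0x225E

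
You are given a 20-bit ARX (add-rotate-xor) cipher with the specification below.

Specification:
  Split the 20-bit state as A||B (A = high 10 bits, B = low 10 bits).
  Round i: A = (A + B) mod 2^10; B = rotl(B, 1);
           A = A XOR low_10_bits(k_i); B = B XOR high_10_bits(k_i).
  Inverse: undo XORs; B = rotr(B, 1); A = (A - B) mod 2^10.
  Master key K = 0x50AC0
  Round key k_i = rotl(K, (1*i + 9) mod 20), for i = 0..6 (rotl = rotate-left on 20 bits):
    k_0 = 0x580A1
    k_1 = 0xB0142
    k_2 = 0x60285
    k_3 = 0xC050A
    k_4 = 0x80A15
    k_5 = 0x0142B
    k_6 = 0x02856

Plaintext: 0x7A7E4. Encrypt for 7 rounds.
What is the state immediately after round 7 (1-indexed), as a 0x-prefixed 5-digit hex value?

s_0 = plaintext = 0x7A7E4
s_1 = Round(s_0, k_0) = 0x5B2A9
s_2 = Round(s_1, k_1) = 0x55F93
s_3 = Round(s_2, k_2) = 0x9BEA7
s_4 = Round(s_3, k_3) = 0x0724E
s_5 = Round(s_4, k_4) = 0x1FE9F
s_6 = Round(s_5, k_5) = 0xCD53A
s_7 = Round(s_6, k_6) = 0x0E67E

0x0E67E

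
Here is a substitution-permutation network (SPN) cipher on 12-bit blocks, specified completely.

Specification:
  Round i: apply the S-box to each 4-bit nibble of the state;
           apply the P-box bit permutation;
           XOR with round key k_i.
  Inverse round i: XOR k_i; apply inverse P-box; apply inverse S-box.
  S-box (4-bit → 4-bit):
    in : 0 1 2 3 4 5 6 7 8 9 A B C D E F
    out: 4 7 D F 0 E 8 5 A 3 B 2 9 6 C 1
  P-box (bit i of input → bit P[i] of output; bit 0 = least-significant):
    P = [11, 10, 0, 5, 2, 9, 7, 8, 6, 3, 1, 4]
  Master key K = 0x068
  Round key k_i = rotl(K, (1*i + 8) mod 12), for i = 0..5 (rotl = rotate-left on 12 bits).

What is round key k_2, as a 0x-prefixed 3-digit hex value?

0x01A

K = 0x068
k_0 = rotl(K, (1*0+8) mod 12) = rotl(K, 8) = 0x806
k_1 = rotl(K, (1*1+8) mod 12) = rotl(K, 9) = 0x00D
k_2 = rotl(K, (1*2+8) mod 12) = rotl(K, 10) = 0x01A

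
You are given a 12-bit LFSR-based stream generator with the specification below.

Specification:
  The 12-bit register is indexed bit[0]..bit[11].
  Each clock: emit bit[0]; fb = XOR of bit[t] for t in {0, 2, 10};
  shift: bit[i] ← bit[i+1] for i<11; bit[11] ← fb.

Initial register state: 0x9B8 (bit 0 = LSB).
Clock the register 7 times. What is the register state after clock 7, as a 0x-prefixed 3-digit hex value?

reg_0 = 0x9B8
clock 1: out=0, reg = 0x4DC
clock 2: out=0, reg = 0x26E
clock 3: out=0, reg = 0x937
clock 4: out=1, reg = 0x49B
clock 5: out=1, reg = 0x24D
clock 6: out=1, reg = 0x126
clock 7: out=0, reg = 0x893

0x893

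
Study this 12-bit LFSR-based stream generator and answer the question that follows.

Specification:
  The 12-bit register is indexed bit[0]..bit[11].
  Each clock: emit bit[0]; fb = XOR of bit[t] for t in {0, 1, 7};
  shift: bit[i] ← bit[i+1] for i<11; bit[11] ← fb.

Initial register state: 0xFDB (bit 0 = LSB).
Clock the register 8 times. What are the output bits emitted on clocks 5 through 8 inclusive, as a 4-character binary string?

1011

reg_0 = 0xFDB
clock 1: out=1, reg = 0xFED
clock 2: out=1, reg = 0x7F6
clock 3: out=0, reg = 0x3FB
clock 4: out=1, reg = 0x9FD
clock 5: out=1, reg = 0x4FE
clock 6: out=0, reg = 0x27F
clock 7: out=1, reg = 0x13F
clock 8: out=1, reg = 0x09F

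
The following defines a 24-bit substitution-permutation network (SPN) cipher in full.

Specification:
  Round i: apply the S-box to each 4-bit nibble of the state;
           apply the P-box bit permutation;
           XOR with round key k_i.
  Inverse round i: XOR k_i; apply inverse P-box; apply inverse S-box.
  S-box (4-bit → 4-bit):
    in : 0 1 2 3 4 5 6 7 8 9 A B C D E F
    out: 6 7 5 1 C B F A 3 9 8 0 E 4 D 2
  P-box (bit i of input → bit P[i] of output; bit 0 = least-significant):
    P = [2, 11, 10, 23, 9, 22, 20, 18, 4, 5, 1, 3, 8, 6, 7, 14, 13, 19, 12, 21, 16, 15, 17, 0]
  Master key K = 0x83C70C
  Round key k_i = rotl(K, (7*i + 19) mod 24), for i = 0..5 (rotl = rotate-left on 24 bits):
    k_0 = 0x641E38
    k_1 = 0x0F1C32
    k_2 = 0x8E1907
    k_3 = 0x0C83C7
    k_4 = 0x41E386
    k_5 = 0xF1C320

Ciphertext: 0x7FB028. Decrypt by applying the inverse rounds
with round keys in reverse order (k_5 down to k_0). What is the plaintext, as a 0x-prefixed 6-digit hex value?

s_0 = ciphertext = 0x7FB028
s_1 = InvRound(s_0, k_5) = 0xD19A9A
s_2 = InvRound(s_1, k_4) = 0xB299D5
s_3 = InvRound(s_2, k_3) = 0xDCB2E7
s_4 = InvRound(s_3, k_2) = 0x031F1F
s_5 = InvRound(s_4, k_1) = 0xAF3793
s_6 = InvRound(s_5, k_0) = 0xE82CF7

0xE82CF7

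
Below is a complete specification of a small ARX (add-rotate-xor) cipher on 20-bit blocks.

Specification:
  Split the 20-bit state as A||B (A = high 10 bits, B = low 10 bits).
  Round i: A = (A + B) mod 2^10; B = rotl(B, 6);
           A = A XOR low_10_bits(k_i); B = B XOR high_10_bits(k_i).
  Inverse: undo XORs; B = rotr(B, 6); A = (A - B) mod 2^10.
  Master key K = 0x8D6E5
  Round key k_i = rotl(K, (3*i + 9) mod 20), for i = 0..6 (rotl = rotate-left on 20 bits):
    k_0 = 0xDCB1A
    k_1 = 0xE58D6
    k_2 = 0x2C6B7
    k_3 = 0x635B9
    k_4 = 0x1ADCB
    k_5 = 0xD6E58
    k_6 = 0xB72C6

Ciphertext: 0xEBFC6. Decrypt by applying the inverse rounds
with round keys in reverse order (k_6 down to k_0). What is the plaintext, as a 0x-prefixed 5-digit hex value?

0xFAFC4

s_0 = ciphertext = 0xEBFC6
s_1 = InvRound(s_0, k_6) = 0xF15A4
s_2 = InvRound(s_1, k_5) = 0x68BFB
s_3 = InvRound(s_2, k_4) = 0xD6D0E
s_4 = InvRound(s_3, k_3) = 0xAC032
s_5 = InvRound(s_4, k_2) = 0xF5432
s_6 = InvRound(s_5, k_1) = 0x2D64E
s_7 = InvRound(s_6, k_0) = 0xFAFC4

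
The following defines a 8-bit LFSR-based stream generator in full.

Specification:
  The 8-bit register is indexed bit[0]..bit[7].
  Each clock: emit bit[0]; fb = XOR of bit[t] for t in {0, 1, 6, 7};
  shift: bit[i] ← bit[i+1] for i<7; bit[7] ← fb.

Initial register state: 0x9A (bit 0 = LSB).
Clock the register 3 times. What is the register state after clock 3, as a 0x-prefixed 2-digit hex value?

reg_0 = 0x9A
clock 1: out=0, reg = 0x4D
clock 2: out=1, reg = 0x26
clock 3: out=0, reg = 0x93

0x93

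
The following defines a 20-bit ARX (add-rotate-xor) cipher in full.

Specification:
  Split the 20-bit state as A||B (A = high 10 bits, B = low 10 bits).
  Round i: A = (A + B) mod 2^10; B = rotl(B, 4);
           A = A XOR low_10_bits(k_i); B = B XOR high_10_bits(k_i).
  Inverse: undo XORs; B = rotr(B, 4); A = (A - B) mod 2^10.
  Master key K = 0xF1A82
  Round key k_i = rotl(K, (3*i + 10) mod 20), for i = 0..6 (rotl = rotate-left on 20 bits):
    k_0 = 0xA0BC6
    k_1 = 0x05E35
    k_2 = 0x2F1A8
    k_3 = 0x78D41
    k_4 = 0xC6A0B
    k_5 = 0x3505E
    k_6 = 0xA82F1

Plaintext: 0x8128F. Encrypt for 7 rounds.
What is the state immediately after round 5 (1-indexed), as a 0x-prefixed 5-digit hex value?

0x67379

s_0 = plaintext = 0x8128F
s_1 = Round(s_0, k_0) = 0xD5678
s_2 = Round(s_1, k_1) = 0xFE39E
s_3 = Round(s_2, k_2) = 0x8F952
s_4 = Round(s_3, k_3) = 0xB44C6
s_5 = Round(s_4, k_4) = 0x67379
s_6 = Round(s_5, k_5) = 0x52F49
s_7 = Round(s_6, k_6) = 0x9963D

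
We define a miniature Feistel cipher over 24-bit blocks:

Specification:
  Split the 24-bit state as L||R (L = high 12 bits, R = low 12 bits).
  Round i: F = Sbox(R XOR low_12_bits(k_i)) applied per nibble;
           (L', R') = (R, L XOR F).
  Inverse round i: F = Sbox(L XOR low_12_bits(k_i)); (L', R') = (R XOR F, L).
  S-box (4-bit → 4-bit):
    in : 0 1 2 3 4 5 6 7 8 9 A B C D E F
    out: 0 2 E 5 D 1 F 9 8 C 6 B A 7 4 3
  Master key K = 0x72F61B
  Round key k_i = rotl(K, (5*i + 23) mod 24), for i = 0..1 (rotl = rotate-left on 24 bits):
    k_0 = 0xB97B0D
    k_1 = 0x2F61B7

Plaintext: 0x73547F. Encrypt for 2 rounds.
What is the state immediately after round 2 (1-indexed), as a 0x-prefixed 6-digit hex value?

s_0 = plaintext = 0x73547F
s_1 = Round(s_0, k_0) = 0x47F4AB
s_2 = Round(s_1, k_1) = 0x4AB555

0x4AB555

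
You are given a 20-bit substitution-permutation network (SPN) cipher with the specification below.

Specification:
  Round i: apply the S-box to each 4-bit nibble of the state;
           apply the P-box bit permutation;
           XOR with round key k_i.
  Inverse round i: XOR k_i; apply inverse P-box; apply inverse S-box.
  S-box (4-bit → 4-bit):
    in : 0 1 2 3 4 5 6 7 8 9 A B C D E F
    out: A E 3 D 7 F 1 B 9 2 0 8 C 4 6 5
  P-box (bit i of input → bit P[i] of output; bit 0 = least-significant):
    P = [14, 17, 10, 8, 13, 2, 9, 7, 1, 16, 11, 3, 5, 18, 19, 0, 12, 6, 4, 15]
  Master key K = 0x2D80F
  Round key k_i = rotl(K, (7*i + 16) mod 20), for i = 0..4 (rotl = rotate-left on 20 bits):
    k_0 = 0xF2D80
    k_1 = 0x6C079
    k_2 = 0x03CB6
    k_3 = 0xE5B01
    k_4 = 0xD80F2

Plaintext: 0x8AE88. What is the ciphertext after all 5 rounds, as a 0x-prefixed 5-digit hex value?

0x130F3

s_0 = plaintext = 0x8AE88
s_1 = Round(s_0, k_0) = 0xED400
s_2 = Round(s_1, k_1) = 0xDC9AF
s_3 = Round(s_2, k_2) = 0x978A7
s_4 = Round(s_3, k_3) = 0x81A6A
s_5 = Round(s_4, k_4) = 0x130F3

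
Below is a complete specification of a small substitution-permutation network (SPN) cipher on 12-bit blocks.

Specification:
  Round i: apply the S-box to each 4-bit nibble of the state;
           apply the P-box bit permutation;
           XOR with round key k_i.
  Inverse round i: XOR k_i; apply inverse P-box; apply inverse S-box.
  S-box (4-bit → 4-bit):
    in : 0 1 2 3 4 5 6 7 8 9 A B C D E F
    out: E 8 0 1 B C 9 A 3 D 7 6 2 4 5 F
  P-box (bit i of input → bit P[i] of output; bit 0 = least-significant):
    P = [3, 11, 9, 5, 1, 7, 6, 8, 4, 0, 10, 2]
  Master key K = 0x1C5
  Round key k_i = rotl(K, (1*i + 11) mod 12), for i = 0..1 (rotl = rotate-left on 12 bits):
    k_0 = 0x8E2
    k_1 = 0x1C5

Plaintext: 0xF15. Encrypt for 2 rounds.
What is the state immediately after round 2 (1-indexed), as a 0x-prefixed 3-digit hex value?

0xDB0

s_0 = plaintext = 0xF15
s_1 = Round(s_0, k_0) = 0xFD7
s_2 = Round(s_1, k_1) = 0xDB0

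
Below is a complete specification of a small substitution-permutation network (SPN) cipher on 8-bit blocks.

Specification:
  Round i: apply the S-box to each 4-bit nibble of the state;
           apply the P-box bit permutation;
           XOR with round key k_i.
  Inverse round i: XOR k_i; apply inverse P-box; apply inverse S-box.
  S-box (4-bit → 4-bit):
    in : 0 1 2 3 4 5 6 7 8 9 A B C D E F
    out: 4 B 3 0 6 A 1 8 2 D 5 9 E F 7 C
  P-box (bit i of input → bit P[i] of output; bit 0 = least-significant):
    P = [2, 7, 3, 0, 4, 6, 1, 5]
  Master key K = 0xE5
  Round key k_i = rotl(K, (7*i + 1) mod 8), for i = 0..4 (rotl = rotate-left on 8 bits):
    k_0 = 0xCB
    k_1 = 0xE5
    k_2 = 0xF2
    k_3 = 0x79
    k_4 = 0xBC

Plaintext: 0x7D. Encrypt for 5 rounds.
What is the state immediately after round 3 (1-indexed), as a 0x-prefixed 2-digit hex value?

0x55

s_0 = plaintext = 0x7D
s_1 = Round(s_0, k_0) = 0x66
s_2 = Round(s_1, k_1) = 0xF1
s_3 = Round(s_2, k_2) = 0x55
s_4 = Round(s_3, k_3) = 0x98
s_5 = Round(s_4, k_4) = 0x0E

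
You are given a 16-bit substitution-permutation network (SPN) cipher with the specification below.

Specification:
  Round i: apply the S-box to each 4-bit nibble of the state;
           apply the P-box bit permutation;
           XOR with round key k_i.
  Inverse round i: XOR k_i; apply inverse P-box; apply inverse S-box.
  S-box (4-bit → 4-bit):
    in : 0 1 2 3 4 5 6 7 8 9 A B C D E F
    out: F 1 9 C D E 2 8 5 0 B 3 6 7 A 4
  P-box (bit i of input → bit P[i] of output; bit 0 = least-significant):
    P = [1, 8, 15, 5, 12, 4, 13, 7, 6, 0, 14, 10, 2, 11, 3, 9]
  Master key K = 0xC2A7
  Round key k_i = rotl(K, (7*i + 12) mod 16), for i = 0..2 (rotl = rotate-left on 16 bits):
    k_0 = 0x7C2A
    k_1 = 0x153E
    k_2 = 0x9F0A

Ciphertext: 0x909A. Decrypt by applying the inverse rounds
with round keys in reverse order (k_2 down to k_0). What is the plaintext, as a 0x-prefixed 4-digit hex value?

0x1597

s_0 = ciphertext = 0x909A
s_1 = InvRound(s_0, k_2) = 0xE7E6
s_2 = InvRound(s_1, k_1) = 0x380F
s_3 = InvRound(s_2, k_0) = 0x1597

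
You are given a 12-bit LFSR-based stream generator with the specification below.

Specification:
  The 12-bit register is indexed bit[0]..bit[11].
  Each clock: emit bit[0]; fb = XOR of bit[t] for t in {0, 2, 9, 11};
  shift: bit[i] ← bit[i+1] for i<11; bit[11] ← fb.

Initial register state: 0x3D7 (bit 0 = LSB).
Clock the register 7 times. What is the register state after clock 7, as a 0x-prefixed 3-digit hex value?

reg_0 = 0x3D7
clock 1: out=1, reg = 0x9EB
clock 2: out=1, reg = 0x4F5
clock 3: out=1, reg = 0x27A
clock 4: out=0, reg = 0x93D
clock 5: out=1, reg = 0xC9E
clock 6: out=0, reg = 0x64F
clock 7: out=1, reg = 0xB27

0xB27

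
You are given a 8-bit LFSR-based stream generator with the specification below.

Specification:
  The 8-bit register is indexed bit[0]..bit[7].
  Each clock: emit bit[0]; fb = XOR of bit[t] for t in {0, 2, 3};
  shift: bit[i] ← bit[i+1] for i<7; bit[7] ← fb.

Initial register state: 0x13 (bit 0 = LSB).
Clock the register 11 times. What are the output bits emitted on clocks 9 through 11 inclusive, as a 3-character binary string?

reg_0 = 0x13
clock 1: out=1, reg = 0x89
clock 2: out=1, reg = 0x44
clock 3: out=0, reg = 0xA2
clock 4: out=0, reg = 0x51
clock 5: out=1, reg = 0xA8
clock 6: out=0, reg = 0xD4
clock 7: out=0, reg = 0xEA
clock 8: out=0, reg = 0xF5
clock 9: out=1, reg = 0x7A
clock 10: out=0, reg = 0xBD
clock 11: out=1, reg = 0xDE

101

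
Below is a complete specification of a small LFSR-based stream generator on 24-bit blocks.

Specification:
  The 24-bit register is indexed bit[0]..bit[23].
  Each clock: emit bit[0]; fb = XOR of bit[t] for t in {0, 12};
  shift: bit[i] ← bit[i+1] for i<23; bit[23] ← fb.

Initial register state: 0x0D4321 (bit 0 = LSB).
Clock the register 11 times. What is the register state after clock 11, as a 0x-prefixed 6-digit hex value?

0x7EA1A8

reg_0 = 0x0D4321
clock 1: out=1, reg = 0x86A190
clock 2: out=0, reg = 0x4350C8
clock 3: out=0, reg = 0xA1A864
clock 4: out=0, reg = 0x50D432
clock 5: out=0, reg = 0xA86A19
clock 6: out=1, reg = 0xD4350C
clock 7: out=0, reg = 0xEA1A86
clock 8: out=0, reg = 0xF50D43
clock 9: out=1, reg = 0xFA86A1
clock 10: out=1, reg = 0xFD4350
clock 11: out=0, reg = 0x7EA1A8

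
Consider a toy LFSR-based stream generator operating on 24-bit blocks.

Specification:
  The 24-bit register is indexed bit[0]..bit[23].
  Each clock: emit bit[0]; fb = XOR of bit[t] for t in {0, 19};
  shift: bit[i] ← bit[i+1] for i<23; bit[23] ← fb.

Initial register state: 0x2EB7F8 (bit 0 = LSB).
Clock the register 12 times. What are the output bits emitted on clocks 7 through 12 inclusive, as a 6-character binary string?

111110

reg_0 = 0x2EB7F8
clock 1: out=0, reg = 0x975BFC
clock 2: out=0, reg = 0x4BADFE
clock 3: out=0, reg = 0xA5D6FF
clock 4: out=1, reg = 0xD2EB7F
clock 5: out=1, reg = 0xE975BF
clock 6: out=1, reg = 0x74BADF
clock 7: out=1, reg = 0xBA5D6F
clock 8: out=1, reg = 0x5D2EB7
clock 9: out=1, reg = 0x2E975B
clock 10: out=1, reg = 0x174BAD
clock 11: out=1, reg = 0x8BA5D6
clock 12: out=0, reg = 0xC5D2EB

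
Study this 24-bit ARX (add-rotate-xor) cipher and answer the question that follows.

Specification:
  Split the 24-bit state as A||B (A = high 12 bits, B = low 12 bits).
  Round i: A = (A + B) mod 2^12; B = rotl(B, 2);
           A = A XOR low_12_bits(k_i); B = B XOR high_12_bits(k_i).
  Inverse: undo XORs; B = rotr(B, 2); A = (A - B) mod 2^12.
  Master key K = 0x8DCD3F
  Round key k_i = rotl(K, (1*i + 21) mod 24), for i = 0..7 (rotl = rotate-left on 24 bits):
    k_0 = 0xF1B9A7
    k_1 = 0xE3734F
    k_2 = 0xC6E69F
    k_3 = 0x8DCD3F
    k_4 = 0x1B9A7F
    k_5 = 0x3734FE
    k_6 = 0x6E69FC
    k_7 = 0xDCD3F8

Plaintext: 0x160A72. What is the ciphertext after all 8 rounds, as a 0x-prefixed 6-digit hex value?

s_0 = plaintext = 0x160A72
s_1 = Round(s_0, k_0) = 0x2756D1
s_2 = Round(s_1, k_1) = 0xA09572
s_3 = Round(s_2, k_2) = 0x9E49A7
s_4 = Round(s_3, k_3) = 0xEB4E42
s_5 = Round(s_4, k_4) = 0x6898B2
s_6 = Round(s_5, k_5) = 0xBC51B9
s_7 = Round(s_6, k_6) = 0x482002
s_8 = Round(s_7, k_7) = 0x77CDC5

0x77CDC5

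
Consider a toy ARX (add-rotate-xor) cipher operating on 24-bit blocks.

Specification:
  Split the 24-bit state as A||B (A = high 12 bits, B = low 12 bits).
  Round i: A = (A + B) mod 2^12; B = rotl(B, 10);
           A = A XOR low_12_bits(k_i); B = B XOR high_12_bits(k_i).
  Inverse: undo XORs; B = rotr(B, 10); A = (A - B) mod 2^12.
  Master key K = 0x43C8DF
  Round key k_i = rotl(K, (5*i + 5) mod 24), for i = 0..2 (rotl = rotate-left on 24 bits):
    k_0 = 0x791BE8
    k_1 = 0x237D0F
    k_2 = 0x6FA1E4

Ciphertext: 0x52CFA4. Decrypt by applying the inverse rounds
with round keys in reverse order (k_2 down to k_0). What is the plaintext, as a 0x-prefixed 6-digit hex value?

0x452A92

s_0 = ciphertext = 0x52CFA4
s_1 = InvRound(s_0, k_2) = 0xF4E57A
s_2 = InvRound(s_1, k_1) = 0x50CD35
s_3 = InvRound(s_2, k_0) = 0x452A92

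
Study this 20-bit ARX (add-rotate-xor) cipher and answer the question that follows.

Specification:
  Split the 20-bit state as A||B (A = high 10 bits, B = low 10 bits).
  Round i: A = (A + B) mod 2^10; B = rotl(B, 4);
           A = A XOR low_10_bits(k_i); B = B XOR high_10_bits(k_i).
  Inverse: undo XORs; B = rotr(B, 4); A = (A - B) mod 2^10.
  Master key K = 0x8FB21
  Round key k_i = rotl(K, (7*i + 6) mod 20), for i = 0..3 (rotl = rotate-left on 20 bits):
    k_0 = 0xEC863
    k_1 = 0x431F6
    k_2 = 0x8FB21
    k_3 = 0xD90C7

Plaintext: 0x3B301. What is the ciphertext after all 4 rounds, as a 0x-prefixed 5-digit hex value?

s_0 = plaintext = 0x3B301
s_1 = Round(s_0, k_0) = 0xE3BAE
s_2 = Round(s_1, k_1) = 0xB2BE2
s_3 = Round(s_2, k_2) = 0x63411
s_4 = Round(s_3, k_3) = 0x56674

0x56674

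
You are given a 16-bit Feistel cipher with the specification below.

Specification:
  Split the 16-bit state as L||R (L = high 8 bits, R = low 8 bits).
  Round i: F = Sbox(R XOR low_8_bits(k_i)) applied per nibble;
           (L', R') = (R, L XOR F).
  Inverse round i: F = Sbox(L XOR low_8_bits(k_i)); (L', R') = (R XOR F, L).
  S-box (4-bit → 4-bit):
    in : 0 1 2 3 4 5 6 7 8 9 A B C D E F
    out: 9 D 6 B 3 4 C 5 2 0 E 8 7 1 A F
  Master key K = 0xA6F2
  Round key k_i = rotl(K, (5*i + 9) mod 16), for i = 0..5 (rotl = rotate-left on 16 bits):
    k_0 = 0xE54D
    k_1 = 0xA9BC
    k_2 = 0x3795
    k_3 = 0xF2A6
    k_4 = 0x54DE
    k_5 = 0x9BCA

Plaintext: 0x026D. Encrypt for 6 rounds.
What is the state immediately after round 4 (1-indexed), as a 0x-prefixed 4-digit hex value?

0xCABF

s_0 = plaintext = 0x026D
s_1 = Round(s_0, k_0) = 0x6D6B
s_2 = Round(s_1, k_1) = 0x6B78
s_3 = Round(s_2, k_2) = 0x78CA
s_4 = Round(s_3, k_3) = 0xCABF
s_5 = Round(s_4, k_4) = 0xBF07
s_6 = Round(s_5, k_5) = 0x07CE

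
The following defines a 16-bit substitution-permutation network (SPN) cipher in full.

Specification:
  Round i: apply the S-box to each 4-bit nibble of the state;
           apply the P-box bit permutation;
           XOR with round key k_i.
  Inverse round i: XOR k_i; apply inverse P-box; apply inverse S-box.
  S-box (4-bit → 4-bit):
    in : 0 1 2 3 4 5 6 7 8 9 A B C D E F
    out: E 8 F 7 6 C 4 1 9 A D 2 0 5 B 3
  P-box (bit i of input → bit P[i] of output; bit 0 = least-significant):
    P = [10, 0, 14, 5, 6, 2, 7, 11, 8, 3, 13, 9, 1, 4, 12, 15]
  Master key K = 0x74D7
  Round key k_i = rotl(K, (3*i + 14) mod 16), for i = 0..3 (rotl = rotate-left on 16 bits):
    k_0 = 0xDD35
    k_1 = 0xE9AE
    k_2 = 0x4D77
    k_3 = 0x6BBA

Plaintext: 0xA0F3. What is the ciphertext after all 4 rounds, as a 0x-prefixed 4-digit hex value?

0x3369

s_0 = plaintext = 0xA0F3
s_1 = Round(s_0, k_0) = 0x2B7A
s_2 = Round(s_1, k_1) = 0x3DD4
s_3 = Round(s_2, k_2) = 0x3CA4
s_4 = Round(s_3, k_3) = 0x3369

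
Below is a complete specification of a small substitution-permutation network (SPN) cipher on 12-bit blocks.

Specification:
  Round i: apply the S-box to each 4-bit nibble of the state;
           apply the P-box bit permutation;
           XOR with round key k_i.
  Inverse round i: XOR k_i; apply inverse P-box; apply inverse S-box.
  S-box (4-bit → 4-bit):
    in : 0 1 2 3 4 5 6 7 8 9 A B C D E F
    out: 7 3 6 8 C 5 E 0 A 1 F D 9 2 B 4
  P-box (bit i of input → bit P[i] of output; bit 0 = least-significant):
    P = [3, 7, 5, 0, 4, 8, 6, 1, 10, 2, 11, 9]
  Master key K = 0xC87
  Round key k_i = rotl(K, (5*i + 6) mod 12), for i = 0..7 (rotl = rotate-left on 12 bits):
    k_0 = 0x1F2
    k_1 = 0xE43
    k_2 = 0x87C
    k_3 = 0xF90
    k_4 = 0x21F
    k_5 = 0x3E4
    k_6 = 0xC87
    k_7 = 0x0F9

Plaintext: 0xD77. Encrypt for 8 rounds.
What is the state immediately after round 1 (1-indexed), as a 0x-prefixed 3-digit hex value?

s_0 = plaintext = 0xD77
s_1 = Round(s_0, k_0) = 0x1F6
s_2 = Round(s_1, k_1) = 0xAA6
s_3 = Round(s_2, k_2) = 0x78B
s_4 = Round(s_3, k_3) = 0xEBB
s_5 = Round(s_4, k_4) = 0x460
s_6 = Round(s_5, k_5) = 0x80E
s_7 = Round(s_6, k_6) = 0xF5A
s_8 = Round(s_7, k_7) = 0x800

0x1F6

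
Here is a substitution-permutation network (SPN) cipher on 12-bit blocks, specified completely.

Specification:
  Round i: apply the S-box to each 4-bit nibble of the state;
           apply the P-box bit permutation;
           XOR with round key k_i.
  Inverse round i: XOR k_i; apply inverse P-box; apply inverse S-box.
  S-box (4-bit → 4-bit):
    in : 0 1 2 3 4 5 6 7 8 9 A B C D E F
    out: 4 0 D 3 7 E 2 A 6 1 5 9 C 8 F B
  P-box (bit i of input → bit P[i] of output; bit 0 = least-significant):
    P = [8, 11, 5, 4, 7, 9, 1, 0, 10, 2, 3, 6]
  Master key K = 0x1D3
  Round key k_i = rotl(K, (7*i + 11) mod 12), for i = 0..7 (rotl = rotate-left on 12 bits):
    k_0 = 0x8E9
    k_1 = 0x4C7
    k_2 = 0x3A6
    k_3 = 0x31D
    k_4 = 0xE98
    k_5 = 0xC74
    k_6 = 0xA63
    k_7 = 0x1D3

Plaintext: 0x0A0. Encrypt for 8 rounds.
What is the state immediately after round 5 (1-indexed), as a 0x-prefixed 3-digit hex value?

s_0 = plaintext = 0x0A0
s_1 = Round(s_0, k_0) = 0x843
s_2 = Round(s_1, k_1) = 0xF49
s_3 = Round(s_2, k_2) = 0x460
s_4 = Round(s_3, k_3) = 0x531
s_5 = Round(s_4, k_4) = 0xC54
s_6 = Round(s_5, k_5) = 0x71F
s_7 = Round(s_6, k_6) = 0x337
s_8 = Round(s_7, k_7) = 0xF47

0xC54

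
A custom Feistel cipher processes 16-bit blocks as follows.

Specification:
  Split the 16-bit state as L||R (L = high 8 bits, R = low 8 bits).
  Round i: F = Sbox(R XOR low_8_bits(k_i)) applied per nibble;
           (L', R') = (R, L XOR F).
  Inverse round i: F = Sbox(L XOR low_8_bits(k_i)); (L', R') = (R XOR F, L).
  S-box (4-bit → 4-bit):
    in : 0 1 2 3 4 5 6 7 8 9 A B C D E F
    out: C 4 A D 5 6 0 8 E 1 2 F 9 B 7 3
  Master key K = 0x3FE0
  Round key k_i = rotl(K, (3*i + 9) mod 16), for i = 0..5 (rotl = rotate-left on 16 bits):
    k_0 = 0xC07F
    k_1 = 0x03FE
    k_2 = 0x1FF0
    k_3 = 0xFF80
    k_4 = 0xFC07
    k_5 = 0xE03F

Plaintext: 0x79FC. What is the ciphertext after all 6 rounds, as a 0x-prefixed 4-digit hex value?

0x0692

s_0 = plaintext = 0x79FC
s_1 = Round(s_0, k_0) = 0xFC94
s_2 = Round(s_1, k_1) = 0x94FE
s_3 = Round(s_2, k_2) = 0xFE53
s_4 = Round(s_3, k_3) = 0x5343
s_5 = Round(s_4, k_4) = 0x4306
s_6 = Round(s_5, k_5) = 0x0692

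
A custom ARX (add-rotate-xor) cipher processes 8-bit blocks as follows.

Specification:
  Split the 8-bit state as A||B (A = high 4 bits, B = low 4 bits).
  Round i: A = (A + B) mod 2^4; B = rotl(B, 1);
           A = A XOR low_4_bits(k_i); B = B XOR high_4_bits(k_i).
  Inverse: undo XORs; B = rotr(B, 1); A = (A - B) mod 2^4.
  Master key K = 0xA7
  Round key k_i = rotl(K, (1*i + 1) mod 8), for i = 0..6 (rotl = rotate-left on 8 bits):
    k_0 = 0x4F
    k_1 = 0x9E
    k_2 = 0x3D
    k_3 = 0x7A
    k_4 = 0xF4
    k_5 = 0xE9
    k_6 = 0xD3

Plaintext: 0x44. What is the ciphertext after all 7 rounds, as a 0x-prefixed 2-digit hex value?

s_0 = plaintext = 0x44
s_1 = Round(s_0, k_0) = 0x7C
s_2 = Round(s_1, k_1) = 0xD0
s_3 = Round(s_2, k_2) = 0x03
s_4 = Round(s_3, k_3) = 0x91
s_5 = Round(s_4, k_4) = 0xED
s_6 = Round(s_5, k_5) = 0x25
s_7 = Round(s_6, k_6) = 0x47

0x47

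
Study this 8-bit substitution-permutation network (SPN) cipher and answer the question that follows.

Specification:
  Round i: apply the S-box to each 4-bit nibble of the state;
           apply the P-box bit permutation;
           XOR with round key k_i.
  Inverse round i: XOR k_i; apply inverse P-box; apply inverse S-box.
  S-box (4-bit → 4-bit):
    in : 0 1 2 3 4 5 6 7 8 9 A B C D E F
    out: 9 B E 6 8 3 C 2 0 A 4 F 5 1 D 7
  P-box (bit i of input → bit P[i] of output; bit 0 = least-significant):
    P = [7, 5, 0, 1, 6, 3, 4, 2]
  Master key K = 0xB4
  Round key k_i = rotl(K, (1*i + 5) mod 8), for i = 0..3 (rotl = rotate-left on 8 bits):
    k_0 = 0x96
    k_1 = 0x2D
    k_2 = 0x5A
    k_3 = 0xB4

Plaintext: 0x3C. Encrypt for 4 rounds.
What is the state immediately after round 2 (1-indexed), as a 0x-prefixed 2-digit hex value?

s_0 = plaintext = 0x3C
s_1 = Round(s_0, k_0) = 0x0F
s_2 = Round(s_1, k_1) = 0xC8
s_3 = Round(s_2, k_2) = 0x0A
s_4 = Round(s_3, k_3) = 0xF1

0xC8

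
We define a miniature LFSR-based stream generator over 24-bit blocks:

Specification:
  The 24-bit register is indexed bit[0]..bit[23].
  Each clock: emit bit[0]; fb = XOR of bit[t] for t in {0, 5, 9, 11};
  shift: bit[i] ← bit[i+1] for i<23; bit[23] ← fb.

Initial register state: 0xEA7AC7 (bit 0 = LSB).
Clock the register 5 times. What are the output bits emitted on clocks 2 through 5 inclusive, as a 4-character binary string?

1100

reg_0 = 0xEA7AC7
clock 1: out=1, reg = 0xF53D63
clock 2: out=1, reg = 0xFA9EB1
clock 3: out=1, reg = 0x7D4F58
clock 4: out=0, reg = 0x3EA7AC
clock 5: out=0, reg = 0x1F53D6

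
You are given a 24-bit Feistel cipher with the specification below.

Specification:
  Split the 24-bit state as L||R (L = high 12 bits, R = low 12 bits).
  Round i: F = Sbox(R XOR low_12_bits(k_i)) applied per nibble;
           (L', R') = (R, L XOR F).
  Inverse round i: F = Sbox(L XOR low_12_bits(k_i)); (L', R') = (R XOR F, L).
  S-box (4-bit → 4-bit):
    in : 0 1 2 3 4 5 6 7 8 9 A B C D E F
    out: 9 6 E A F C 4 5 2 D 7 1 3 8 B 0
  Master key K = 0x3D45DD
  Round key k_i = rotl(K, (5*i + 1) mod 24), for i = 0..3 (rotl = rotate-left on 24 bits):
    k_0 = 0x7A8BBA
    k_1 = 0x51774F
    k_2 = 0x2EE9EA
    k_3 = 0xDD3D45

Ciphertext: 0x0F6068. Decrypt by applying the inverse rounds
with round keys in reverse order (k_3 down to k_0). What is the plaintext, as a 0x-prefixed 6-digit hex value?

s_0 = ciphertext = 0x0F6068
s_1 = InvRound(s_0, k_3) = 0x8720F6
s_2 = InvRound(s_1, k_2) = 0x624872
s_3 = InvRound(s_2, k_1) = 0xE33624
s_4 = InvRound(s_3, k_0) = 0xA09E33

0xA09E33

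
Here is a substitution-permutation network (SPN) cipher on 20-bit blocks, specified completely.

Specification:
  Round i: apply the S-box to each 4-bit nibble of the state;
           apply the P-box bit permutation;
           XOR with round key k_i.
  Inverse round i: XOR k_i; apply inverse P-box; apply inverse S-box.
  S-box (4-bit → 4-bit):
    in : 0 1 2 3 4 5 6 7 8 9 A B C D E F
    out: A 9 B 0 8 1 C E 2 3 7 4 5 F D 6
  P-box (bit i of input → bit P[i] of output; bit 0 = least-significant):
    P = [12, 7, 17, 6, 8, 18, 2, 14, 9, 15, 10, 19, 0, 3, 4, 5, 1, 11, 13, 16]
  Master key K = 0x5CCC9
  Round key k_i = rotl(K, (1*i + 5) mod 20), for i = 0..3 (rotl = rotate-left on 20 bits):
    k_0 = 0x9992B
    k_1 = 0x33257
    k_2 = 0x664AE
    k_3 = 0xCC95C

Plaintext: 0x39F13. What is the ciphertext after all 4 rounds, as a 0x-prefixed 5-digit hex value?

0xABC09

s_0 = plaintext = 0x39F13
s_1 = Round(s_0, k_0) = 0x95C22
s_2 = Round(s_1, k_1) = 0x76D94
s_3 = Round(s_2, k_2) = 0xBCBDE
s_4 = Round(s_3, k_3) = 0xABC09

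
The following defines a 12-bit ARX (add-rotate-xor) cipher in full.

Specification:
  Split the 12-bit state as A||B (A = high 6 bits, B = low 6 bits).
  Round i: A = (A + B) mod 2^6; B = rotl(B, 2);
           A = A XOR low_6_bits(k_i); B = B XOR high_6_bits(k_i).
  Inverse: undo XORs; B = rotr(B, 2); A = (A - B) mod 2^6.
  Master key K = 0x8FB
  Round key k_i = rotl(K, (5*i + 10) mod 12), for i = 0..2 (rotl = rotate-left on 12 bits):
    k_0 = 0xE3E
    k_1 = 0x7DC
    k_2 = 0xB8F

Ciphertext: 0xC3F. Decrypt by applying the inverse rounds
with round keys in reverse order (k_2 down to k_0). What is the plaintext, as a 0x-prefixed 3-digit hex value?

0x662

s_0 = ciphertext = 0xC3F
s_1 = InvRound(s_0, k_2) = 0xAD4
s_2 = InvRound(s_1, k_1) = 0x172
s_3 = InvRound(s_2, k_0) = 0x662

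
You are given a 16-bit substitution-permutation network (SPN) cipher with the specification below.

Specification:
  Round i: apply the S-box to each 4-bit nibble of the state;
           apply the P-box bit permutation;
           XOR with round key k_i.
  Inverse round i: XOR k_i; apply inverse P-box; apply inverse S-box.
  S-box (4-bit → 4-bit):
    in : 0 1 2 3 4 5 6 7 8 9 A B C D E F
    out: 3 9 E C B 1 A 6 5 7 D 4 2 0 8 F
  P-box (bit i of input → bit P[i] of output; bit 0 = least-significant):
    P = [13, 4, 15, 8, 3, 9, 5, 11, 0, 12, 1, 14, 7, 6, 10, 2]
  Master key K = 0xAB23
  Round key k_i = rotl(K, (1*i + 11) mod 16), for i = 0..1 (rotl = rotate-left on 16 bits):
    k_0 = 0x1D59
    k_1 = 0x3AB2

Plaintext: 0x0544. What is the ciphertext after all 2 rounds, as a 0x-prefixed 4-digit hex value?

s_0 = plaintext = 0x0544
s_1 = Round(s_0, k_0) = 0x3680
s_2 = Round(s_1, k_1) = 0x4E8E

0x4E8E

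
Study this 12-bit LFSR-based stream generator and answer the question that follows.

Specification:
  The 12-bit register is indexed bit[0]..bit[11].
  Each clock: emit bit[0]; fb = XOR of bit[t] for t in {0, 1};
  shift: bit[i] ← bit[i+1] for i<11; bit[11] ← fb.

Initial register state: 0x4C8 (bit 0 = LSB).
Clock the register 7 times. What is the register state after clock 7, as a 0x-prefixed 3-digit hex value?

reg_0 = 0x4C8
clock 1: out=0, reg = 0x264
clock 2: out=0, reg = 0x132
clock 3: out=0, reg = 0x899
clock 4: out=1, reg = 0xC4C
clock 5: out=0, reg = 0x626
clock 6: out=0, reg = 0xB13
clock 7: out=1, reg = 0x589

0x589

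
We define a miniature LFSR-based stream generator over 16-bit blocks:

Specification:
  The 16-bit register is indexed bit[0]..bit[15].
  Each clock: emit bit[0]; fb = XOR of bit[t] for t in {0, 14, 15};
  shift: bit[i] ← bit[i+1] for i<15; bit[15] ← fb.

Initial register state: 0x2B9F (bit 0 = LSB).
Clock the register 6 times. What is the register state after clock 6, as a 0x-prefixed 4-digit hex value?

0xA4AE

reg_0 = 0x2B9F
clock 1: out=1, reg = 0x95CF
clock 2: out=1, reg = 0x4AE7
clock 3: out=1, reg = 0x2573
clock 4: out=1, reg = 0x92B9
clock 5: out=1, reg = 0x495C
clock 6: out=0, reg = 0xA4AE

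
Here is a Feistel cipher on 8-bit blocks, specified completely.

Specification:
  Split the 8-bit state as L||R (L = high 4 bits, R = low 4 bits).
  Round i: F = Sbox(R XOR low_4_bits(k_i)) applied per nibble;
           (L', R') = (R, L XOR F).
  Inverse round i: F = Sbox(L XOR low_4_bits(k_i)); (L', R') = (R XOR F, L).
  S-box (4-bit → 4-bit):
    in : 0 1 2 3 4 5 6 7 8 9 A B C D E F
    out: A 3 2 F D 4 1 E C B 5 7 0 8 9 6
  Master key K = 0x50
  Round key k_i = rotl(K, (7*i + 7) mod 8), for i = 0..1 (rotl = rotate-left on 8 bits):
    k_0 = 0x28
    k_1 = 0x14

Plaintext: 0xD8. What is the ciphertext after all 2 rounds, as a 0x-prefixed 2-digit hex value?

s_0 = plaintext = 0xD8
s_1 = Round(s_0, k_0) = 0x87
s_2 = Round(s_1, k_1) = 0x77

0x77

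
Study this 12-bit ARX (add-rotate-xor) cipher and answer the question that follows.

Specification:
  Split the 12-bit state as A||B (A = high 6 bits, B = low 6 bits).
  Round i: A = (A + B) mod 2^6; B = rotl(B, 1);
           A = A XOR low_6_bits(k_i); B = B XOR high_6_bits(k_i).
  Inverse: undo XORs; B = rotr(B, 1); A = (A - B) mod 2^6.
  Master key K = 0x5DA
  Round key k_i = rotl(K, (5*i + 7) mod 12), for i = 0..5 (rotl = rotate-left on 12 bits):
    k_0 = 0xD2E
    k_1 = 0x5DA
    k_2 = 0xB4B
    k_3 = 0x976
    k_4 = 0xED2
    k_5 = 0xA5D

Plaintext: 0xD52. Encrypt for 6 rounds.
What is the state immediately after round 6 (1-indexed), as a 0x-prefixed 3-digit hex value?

0x458

s_0 = plaintext = 0xD52
s_1 = Round(s_0, k_0) = 0xA50
s_2 = Round(s_1, k_1) = 0x8F7
s_3 = Round(s_2, k_2) = 0x442
s_4 = Round(s_3, k_3) = 0x961
s_5 = Round(s_4, k_4) = 0x538
s_6 = Round(s_5, k_5) = 0x458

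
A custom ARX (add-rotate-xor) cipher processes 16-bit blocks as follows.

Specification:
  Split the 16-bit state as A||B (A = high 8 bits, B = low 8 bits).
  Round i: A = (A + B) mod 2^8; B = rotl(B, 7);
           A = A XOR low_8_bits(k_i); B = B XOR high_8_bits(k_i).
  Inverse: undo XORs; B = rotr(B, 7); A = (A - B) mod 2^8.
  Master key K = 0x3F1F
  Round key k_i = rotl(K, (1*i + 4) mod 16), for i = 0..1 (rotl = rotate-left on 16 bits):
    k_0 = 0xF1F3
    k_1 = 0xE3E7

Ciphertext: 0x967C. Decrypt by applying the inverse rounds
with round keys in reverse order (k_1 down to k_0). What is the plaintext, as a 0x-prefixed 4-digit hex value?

0x249D

s_0 = ciphertext = 0x967C
s_1 = InvRound(s_0, k_1) = 0x323F
s_2 = InvRound(s_1, k_0) = 0x249D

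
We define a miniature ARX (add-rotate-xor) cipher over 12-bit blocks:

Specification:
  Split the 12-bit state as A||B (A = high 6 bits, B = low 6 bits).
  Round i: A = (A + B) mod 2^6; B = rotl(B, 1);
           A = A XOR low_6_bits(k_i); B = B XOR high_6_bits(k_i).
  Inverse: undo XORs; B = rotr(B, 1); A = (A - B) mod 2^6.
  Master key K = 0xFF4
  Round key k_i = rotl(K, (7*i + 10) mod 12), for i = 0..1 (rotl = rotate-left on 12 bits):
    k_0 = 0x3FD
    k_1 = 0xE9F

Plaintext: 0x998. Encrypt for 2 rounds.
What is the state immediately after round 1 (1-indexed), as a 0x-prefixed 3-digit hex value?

0x0FF

s_0 = plaintext = 0x998
s_1 = Round(s_0, k_0) = 0x0FF
s_2 = Round(s_1, k_1) = 0x745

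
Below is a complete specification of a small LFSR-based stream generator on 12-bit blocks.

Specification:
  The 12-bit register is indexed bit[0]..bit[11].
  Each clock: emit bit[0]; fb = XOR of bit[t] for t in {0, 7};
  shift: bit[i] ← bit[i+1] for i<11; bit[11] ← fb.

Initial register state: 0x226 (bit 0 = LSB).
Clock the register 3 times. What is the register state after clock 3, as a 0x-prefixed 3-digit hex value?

0x444

reg_0 = 0x226
clock 1: out=0, reg = 0x113
clock 2: out=1, reg = 0x889
clock 3: out=1, reg = 0x444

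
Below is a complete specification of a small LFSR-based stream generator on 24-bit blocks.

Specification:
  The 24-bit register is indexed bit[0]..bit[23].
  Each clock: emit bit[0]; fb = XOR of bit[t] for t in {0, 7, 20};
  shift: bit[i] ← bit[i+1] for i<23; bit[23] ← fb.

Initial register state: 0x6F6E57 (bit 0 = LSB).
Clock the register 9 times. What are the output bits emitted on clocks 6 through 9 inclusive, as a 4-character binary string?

reg_0 = 0x6F6E57
clock 1: out=1, reg = 0xB7B72B
clock 2: out=1, reg = 0x5BDB95
clock 3: out=1, reg = 0xADEDCA
clock 4: out=0, reg = 0xD6F6E5
clock 5: out=1, reg = 0xEB7B72
clock 6: out=0, reg = 0x75BDB9
clock 7: out=1, reg = 0xBADEDC
clock 8: out=0, reg = 0x5D6F6E
clock 9: out=0, reg = 0xAEB7B7

0100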